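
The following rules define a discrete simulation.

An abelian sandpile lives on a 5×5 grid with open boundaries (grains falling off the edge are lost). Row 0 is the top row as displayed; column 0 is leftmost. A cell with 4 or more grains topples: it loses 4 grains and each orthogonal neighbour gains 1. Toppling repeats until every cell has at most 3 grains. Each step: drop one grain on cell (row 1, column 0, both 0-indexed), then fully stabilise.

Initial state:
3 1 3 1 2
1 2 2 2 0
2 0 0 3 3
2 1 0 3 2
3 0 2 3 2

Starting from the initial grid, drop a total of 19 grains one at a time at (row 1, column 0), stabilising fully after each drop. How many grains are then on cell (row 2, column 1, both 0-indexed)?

0

k=0  3 1 3 1 2
1 2 2 2 0
2 0 0 3 3
2 1 0 3 2
3 0 2 3 2
k=1  3 1 3 1 2
2 2 2 2 0
2 0 0 3 3
2 1 0 3 2
3 0 2 3 2
k=2  3 1 3 1 2
3 2 2 2 0
2 0 0 3 3
2 1 0 3 2
3 0 2 3 2
k=3  0 2 3 1 2
1 3 2 2 0
3 0 0 3 3
2 1 0 3 2
3 0 2 3 2
k=4  0 2 3 1 2
2 3 2 2 0
3 0 0 3 3
2 1 0 3 2
3 0 2 3 2
k=5  0 2 3 1 2
3 3 2 2 0
3 0 0 3 3
2 1 0 3 2
3 0 2 3 2
k=6  1 3 3 1 2
2 0 3 2 0
0 2 0 3 3
3 1 0 3 2
3 0 2 3 2
k=7  1 3 3 1 2
3 0 3 2 0
0 2 0 3 3
3 1 0 3 2
3 0 2 3 2
k=8  2 3 3 1 2
0 1 3 2 0
1 2 0 3 3
3 1 0 3 2
3 0 2 3 2
k=9  2 3 3 1 2
1 1 3 2 0
1 2 0 3 3
3 1 0 3 2
3 0 2 3 2
k=10  2 3 3 1 2
2 1 3 2 0
1 2 0 3 3
3 1 0 3 2
3 0 2 3 2
k=11  2 3 3 1 2
3 1 3 2 0
1 2 0 3 3
3 1 0 3 2
3 0 2 3 2
k=12  3 3 3 1 2
0 2 3 2 0
2 2 0 3 3
3 1 0 3 2
3 0 2 3 2
k=13  3 3 3 1 2
1 2 3 2 0
2 2 0 3 3
3 1 0 3 2
3 0 2 3 2
k=14  3 3 3 1 2
2 2 3 2 0
2 2 0 3 3
3 1 0 3 2
3 0 2 3 2
k=15  3 3 3 1 2
3 2 3 2 0
2 2 0 3 3
3 1 0 3 2
3 0 2 3 2
k=16  1 2 1 2 2
2 1 1 3 0
3 3 1 3 3
3 1 0 3 2
3 0 2 3 2
k=17  1 2 1 2 2
3 1 1 3 0
3 3 1 3 3
3 1 0 3 2
3 0 2 3 2
k=18  2 2 1 2 2
1 3 1 3 0
2 0 2 3 3
1 3 0 3 2
0 1 2 3 2
k=19  2 2 1 2 2
2 3 1 3 0
2 0 2 3 3
1 3 0 3 2
0 1 2 3 2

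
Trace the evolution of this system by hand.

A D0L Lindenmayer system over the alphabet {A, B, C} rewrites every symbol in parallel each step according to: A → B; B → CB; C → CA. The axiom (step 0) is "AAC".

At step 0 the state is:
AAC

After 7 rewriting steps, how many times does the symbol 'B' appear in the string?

40

[0] AAC
[1] BBCA
[2] CBCBCAB
[3] CACBCACBCABCB
[4] CABCACBCABCACBCABCBCACB
[5] CABCBCABCACBCABCBCABCACBCABCBCACBCABCACB
[6] CABCBCACBCABCBCABCACBCABCBCACBCABCBCABCACBCABCBCACBCABCACBCABCBCABCACB
[7] CABCBCACBCABCACBCABCBCACBCABCBCABCACBCABCBCACBCABCACBCABCB…CBCABCACBCABCBCACBCABCACBCABCBCABCACBCABCBCACBCABCBCABCACB  (len 123)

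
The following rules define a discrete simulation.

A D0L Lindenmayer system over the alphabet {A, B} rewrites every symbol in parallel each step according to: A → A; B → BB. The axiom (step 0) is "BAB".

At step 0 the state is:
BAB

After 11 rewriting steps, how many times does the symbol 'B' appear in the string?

t=0: BAB
t=1: BBABB
t=2: BBBBABBBB
t=3: BBBBBBBBABBBBBBBB
t=4: BBBBBBBBBBBBBBBBABBBBBBBBBBBBBBBB
t=5: BBBBBBBBBBBBBBBBBBBBBBBBBBBBBBBBABBBBBBBBBBBBBBBBBBBBBBBBBBBBBBBB
t=6: BBBBBBBBBBBBBBBBBBBBBBBBBBBBBBBBBBBBBBBBBBBBBBBBBBBBBBBBBB…BBBBBBBBBBBBBBBBBBBBBBBBBBBBBBBBBBBBBBBBBBBBBBBBBBBBBBBBBB  (len 129)
t=7: BBBBBBBBBBBBBBBBBBBBBBBBBBBBBBBBBBBBBBBBBBBBBBBBBBBBBBBBBB…BBBBBBBBBBBBBBBBBBBBBBBBBBBBBBBBBBBBBBBBBBBBBBBBBBBBBBBBBB  (len 257)
t=8: BBBBBBBBBBBBBBBBBBBBBBBBBBBBBBBBBBBBBBBBBBBBBBBBBBBBBBBBBB…BBBBBBBBBBBBBBBBBBBBBBBBBBBBBBBBBBBBBBBBBBBBBBBBBBBBBBBBBB  (len 513)
t=9: BBBBBBBBBBBBBBBBBBBBBBBBBBBBBBBBBBBBBBBBBBBBBBBBBBBBBBBBBB…BBBBBBBBBBBBBBBBBBBBBBBBBBBBBBBBBBBBBBBBBBBBBBBBBBBBBBBBBB  (len 1025)
t=10: BBBBBBBBBBBBBBBBBBBBBBBBBBBBBBBBBBBBBBBBBBBBBBBBBBBBBBBBBB…BBBBBBBBBBBBBBBBBBBBBBBBBBBBBBBBBBBBBBBBBBBBBBBBBBBBBBBBBB  (len 2049)
t=11: BBBBBBBBBBBBBBBBBBBBBBBBBBBBBBBBBBBBBBBBBBBBBBBBBBBBBBBBBB…BBBBBBBBBBBBBBBBBBBBBBBBBBBBBBBBBBBBBBBBBBBBBBBBBBBBBBBBBB  (len 4097)

4096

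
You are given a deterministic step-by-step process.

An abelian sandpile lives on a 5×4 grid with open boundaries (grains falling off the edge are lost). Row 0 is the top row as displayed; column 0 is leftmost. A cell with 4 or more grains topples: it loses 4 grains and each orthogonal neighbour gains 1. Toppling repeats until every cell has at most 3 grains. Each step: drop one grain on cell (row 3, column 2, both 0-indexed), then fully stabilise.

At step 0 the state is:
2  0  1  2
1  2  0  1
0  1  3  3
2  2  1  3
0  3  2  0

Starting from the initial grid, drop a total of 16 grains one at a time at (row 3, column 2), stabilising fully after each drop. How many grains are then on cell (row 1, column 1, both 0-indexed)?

3

step 0: 2  0  1  2
1  2  0  1
0  1  3  3
2  2  1  3
0  3  2  0
step 1: 2  0  1  2
1  2  0  1
0  1  3  3
2  2  2  3
0  3  2  0
step 2: 2  0  1  2
1  2  0  1
0  1  3  3
2  2  3  3
0  3  2  0
step 3: 2  0  1  2
1  2  1  2
0  2  1  1
2  3  2  1
0  3  3  1
step 4: 2  0  1  2
1  2  1  2
0  2  1  1
2  3  3  1
0  3  3  1
step 5: 2  0  1  2
1  2  1  2
0  3  2  1
3  1  2  2
1  1  1  2
step 6: 2  0  1  2
1  2  1  2
0  3  2  1
3  1  3  2
1  1  1  2
step 7: 2  0  1  2
1  2  1  2
0  3  3  1
3  2  0  3
1  1  2  2
step 8: 2  0  1  2
1  2  1  2
0  3  3  1
3  2  1  3
1  1  2  2
step 9: 2  0  1  2
1  2  1  2
0  3  3  1
3  2  2  3
1  1  2  2
step 10: 2  0  1  2
1  2  1  2
0  3  3  1
3  2  3  3
1  1  2  2
step 11: 2  0  1  2
1  3  2  2
2  1  1  3
0  1  3  0
2  2  3  3
step 12: 2  0  1  2
1  3  2  2
2  1  2  3
0  2  1  2
2  3  1  0
step 13: 2  0  1  2
1  3  2  2
2  1  2  3
0  2  2  2
2  3  1  0
step 14: 2  0  1  2
1  3  2  2
2  1  2  3
0  2  3  2
2  3  1  0
step 15: 2  0  1  2
1  3  2  2
2  1  3  3
0  3  0  3
2  3  2  0
step 16: 2  0  1  2
1  3  2  2
2  1  3  3
0  3  1  3
2  3  2  0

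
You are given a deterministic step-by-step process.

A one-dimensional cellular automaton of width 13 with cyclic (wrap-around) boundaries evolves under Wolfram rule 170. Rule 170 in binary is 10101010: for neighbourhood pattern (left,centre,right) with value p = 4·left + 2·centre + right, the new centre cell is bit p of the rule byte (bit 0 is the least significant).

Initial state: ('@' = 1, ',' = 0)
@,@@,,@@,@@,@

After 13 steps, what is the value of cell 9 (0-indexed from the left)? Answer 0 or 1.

1

0) @,@@,,@@,@@,@
1) ,@@,,@@,@@,@@
2) @@,,@@,@@,@@,
3) @,,@@,@@,@@,@
4) ,,@@,@@,@@,@@
5) ,@@,@@,@@,@@,
6) @@,@@,@@,@@,,
7) @,@@,@@,@@,,@
8) ,@@,@@,@@,,@@
9) @@,@@,@@,,@@,
10) @,@@,@@,,@@,@
11) ,@@,@@,,@@,@@
12) @@,@@,,@@,@@,
13) @,@@,,@@,@@,@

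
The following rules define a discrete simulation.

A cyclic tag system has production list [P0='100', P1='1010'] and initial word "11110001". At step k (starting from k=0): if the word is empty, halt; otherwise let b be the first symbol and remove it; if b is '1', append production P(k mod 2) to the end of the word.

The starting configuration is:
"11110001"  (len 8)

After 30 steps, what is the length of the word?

30

gen 0: "11110001"  (len 8)
gen 1: "1110001100"  (len 10)
gen 2: "1100011001010"  (len 13)
gen 3: "100011001010100"  (len 15)
gen 4: "000110010101001010"  (len 18)
gen 5: "00110010101001010"  (len 17)
gen 6: "0110010101001010"  (len 16)
gen 7: "110010101001010"  (len 15)
gen 8: "100101010010101010"  (len 18)
gen 9: "00101010010101010100"  (len 20)
gen 10: "0101010010101010100"  (len 19)
gen 11: "101010010101010100"  (len 18)
gen 12: "010100101010101001010"  (len 21)
gen 13: "10100101010101001010"  (len 20)
gen 14: "01001010101010010101010"  (len 23)
gen 15: "1001010101010010101010"  (len 22)
gen 16: "0010101010100101010101010"  (len 25)
gen 17: "010101010100101010101010"  (len 24)
gen 18: "10101010100101010101010"  (len 23)
gen 19: "0101010100101010101010100"  (len 25)
gen 20: "101010100101010101010100"  (len 24)
gen 21: "01010100101010101010100100"  (len 26)
gen 22: "1010100101010101010100100"  (len 25)
gen 23: "010100101010101010100100100"  (len 27)
gen 24: "10100101010101010100100100"  (len 26)
gen 25: "0100101010101010100100100100"  (len 28)
gen 26: "100101010101010100100100100"  (len 27)
gen 27: "00101010101010100100100100100"  (len 29)
gen 28: "0101010101010100100100100100"  (len 28)
gen 29: "101010101010100100100100100"  (len 27)
gen 30: "010101010101001001001001001010"  (len 30)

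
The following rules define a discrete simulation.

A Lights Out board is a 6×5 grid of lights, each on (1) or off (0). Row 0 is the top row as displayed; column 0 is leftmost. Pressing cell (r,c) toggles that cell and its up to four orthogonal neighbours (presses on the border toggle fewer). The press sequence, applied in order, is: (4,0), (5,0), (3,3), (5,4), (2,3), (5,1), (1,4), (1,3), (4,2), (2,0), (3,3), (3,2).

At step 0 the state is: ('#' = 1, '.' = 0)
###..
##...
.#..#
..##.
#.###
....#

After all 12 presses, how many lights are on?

18

gen 0: ###..
##...
.#..#
..##.
#.###
....#
gen 1: ###..
##...
.#..#
#.##.
.####
#...#
gen 2: ###..
##...
.#..#
#.##.
#####
.#..#
gen 3: ###..
##...
.#.##
#...#
###.#
.#..#
gen 4: ###..
##...
.#.##
#...#
###..
.#.#.
gen 5: ###..
##.#.
.##..
#..##
###..
.#.#.
gen 6: ###..
##.#.
.##..
#..##
#.#..
#.##.
gen 7: ###.#
##..#
.##.#
#..##
#.#..
#.##.
gen 8: #####
####.
.####
#..##
#.#..
#.##.
gen 9: #####
####.
.####
#.###
##.#.
#..#.
gen 10: #####
.###.
#.###
..###
##.#.
#..#.
gen 11: #####
.###.
#.#.#
.....
##...
#..#.
gen 12: #####
.###.
#...#
.###.
###..
#..#.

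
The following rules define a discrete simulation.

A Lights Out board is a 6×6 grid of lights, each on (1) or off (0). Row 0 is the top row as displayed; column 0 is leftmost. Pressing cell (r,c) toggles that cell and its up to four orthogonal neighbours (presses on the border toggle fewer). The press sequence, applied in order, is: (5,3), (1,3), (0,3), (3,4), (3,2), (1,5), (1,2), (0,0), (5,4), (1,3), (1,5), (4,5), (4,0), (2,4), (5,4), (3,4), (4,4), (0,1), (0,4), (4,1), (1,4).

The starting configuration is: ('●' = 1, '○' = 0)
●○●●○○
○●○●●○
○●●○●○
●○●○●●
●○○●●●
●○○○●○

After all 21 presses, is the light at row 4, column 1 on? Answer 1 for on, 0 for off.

0

gen 0: ●○●●○○
○●○●●○
○●●○●○
●○●○●●
●○○●●●
●○○○●○
gen 1: ●○●●○○
○●○●●○
○●●○●○
●○●○●●
●○○○●●
●○●●○○
gen 2: ●○●○○○
○●●○○○
○●●●●○
●○●○●●
●○○○●●
●○●●○○
gen 3: ●○○●●○
○●●●○○
○●●●●○
●○●○●●
●○○○●●
●○●●○○
gen 4: ●○○●●○
○●●●○○
○●●●○○
●○●●○○
●○○○○●
●○●●○○
gen 5: ●○○●●○
○●●●○○
○●○●○○
●●○○○○
●○●○○●
●○●●○○
gen 6: ●○○●●●
○●●●●●
○●○●○●
●●○○○○
●○●○○●
●○●●○○
gen 7: ●○●●●●
○○○○●●
○●●●○●
●●○○○○
●○●○○●
●○●●○○
gen 8: ○●●●●●
●○○○●●
○●●●○●
●●○○○○
●○●○○●
●○●●○○
gen 9: ○●●●●●
●○○○●●
○●●●○●
●●○○○○
●○●○●●
●○●○●●
gen 10: ○●●○●●
●○●●○●
○●●○○●
●●○○○○
●○●○●●
●○●○●●
gen 11: ○●●○●○
●○●●●○
○●●○○○
●●○○○○
●○●○●●
●○●○●●
gen 12: ○●●○●○
●○●●●○
○●●○○○
●●○○○●
●○●○○○
●○●○●○
gen 13: ○●●○●○
●○●●●○
○●●○○○
○●○○○●
○●●○○○
○○●○●○
gen 14: ○●●○●○
●○●●○○
○●●●●●
○●○○●●
○●●○○○
○○●○●○
gen 15: ○●●○●○
●○●●○○
○●●●●●
○●○○●●
○●●○●○
○○●●○●
gen 16: ○●●○●○
●○●●○○
○●●●○●
○●○●○○
○●●○○○
○○●●○●
gen 17: ○●●○●○
●○●●○○
○●●●○●
○●○●●○
○●●●●●
○○●●●●
gen 18: ●○○○●○
●●●●○○
○●●●○●
○●○●●○
○●●●●●
○○●●●●
gen 19: ●○○●○●
●●●●●○
○●●●○●
○●○●●○
○●●●●●
○○●●●●
gen 20: ●○○●○●
●●●●●○
○●●●○●
○○○●●○
●○○●●●
○●●●●●
gen 21: ●○○●●●
●●●○○●
○●●●●●
○○○●●○
●○○●●●
○●●●●●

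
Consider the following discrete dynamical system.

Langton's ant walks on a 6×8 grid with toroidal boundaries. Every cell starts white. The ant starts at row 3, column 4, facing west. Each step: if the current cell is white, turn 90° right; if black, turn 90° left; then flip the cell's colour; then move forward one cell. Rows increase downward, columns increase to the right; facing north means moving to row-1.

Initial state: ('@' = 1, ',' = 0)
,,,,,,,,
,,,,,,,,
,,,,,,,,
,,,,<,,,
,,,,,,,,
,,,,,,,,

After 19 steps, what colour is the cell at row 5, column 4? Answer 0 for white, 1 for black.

step 0: ,,,,,,,,
,,,,,,,,
,,,,,,,,
,,,,<,,,
,,,,,,,,
,,,,,,,,
step 1: ,,,,,,,,
,,,,,,,,
,,,,^,,,
,,,,@,,,
,,,,,,,,
,,,,,,,,
step 2: ,,,,,,,,
,,,,,,,,
,,,,@>,,
,,,,@,,,
,,,,,,,,
,,,,,,,,
step 3: ,,,,,,,,
,,,,,,,,
,,,,@@,,
,,,,@v,,
,,,,,,,,
,,,,,,,,
step 4: ,,,,,,,,
,,,,,,,,
,,,,@@,,
,,,,<@,,
,,,,,,,,
,,,,,,,,
step 5: ,,,,,,,,
,,,,,,,,
,,,,@@,,
,,,,,@,,
,,,,v,,,
,,,,,,,,
step 6: ,,,,,,,,
,,,,,,,,
,,,,@@,,
,,,,,@,,
,,,<@,,,
,,,,,,,,
step 7: ,,,,,,,,
,,,,,,,,
,,,,@@,,
,,,^,@,,
,,,@@,,,
,,,,,,,,
step 8: ,,,,,,,,
,,,,,,,,
,,,,@@,,
,,,@>@,,
,,,@@,,,
,,,,,,,,
step 9: ,,,,,,,,
,,,,,,,,
,,,,@@,,
,,,@@@,,
,,,@v,,,
,,,,,,,,
step 10: ,,,,,,,,
,,,,,,,,
,,,,@@,,
,,,@@@,,
,,,@,>,,
,,,,,,,,
step 11: ,,,,,,,,
,,,,,,,,
,,,,@@,,
,,,@@@,,
,,,@,@,,
,,,,,v,,
step 12: ,,,,,,,,
,,,,,,,,
,,,,@@,,
,,,@@@,,
,,,@,@,,
,,,,<@,,
step 13: ,,,,,,,,
,,,,,,,,
,,,,@@,,
,,,@@@,,
,,,@^@,,
,,,,@@,,
step 14: ,,,,,,,,
,,,,,,,,
,,,,@@,,
,,,@@@,,
,,,@@>,,
,,,,@@,,
step 15: ,,,,,,,,
,,,,,,,,
,,,,@@,,
,,,@@^,,
,,,@@,,,
,,,,@@,,
step 16: ,,,,,,,,
,,,,,,,,
,,,,@@,,
,,,@<,,,
,,,@@,,,
,,,,@@,,
step 17: ,,,,,,,,
,,,,,,,,
,,,,@@,,
,,,@,,,,
,,,@v,,,
,,,,@@,,
step 18: ,,,,,,,,
,,,,,,,,
,,,,@@,,
,,,@,,,,
,,,@,>,,
,,,,@@,,
step 19: ,,,,,,,,
,,,,,,,,
,,,,@@,,
,,,@,,,,
,,,@,@,,
,,,,@v,,

1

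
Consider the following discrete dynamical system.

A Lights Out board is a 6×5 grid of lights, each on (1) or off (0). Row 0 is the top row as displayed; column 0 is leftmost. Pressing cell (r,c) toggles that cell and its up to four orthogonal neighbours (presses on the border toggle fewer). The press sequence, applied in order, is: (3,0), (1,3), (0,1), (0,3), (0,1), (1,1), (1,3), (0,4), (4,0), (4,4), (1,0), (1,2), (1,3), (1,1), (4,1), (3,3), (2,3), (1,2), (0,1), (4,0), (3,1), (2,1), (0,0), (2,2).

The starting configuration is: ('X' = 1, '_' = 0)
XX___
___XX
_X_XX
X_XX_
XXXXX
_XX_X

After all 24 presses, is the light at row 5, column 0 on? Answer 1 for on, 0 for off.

0

0) XX___
___XX
_X_XX
X_XX_
XXXXX
_XX_X
1) XX___
___XX
XX_XX
_XXX_
_XXXX
_XX_X
2) XX_X_
__X__
XX__X
_XXX_
_XXXX
_XX_X
3) __XX_
_XX__
XX__X
_XXX_
_XXXX
_XX_X
4) ____X
_XXX_
XX__X
_XXX_
_XXXX
_XX_X
5) XXX_X
__XX_
XX__X
_XXX_
_XXXX
_XX_X
6) X_X_X
XX_X_
X___X
_XXX_
_XXXX
_XX_X
7) X_XXX
XXX_X
X__XX
_XXX_
_XXXX
_XX_X
8) X_X__
XXX__
X__XX
_XXX_
_XXXX
_XX_X
9) X_X__
XXX__
X__XX
XXXX_
X_XXX
XXX_X
10) X_X__
XXX__
X__XX
XXXXX
X_X__
XXX__
11) __X__
__X__
___XX
XXXXX
X_X__
XXX__
12) _____
_X_X_
__XXX
XXXXX
X_X__
XXX__
13) ___X_
_XX_X
__X_X
XXXXX
X_X__
XXX__
14) _X_X_
X___X
_XX_X
XXXXX
X_X__
XXX__
15) _X_X_
X___X
_XX_X
X_XXX
_X___
X_X__
16) _X_X_
X___X
_XXXX
X____
_X_X_
X_X__
17) _X_X_
X__XX
_X___
X__X_
_X_X_
X_X__
18) _XXX_
XXX_X
_XX__
X__X_
_X_X_
X_X__
19) X__X_
X_X_X
_XX__
X__X_
_X_X_
X_X__
20) X__X_
X_X_X
_XX__
___X_
X__X_
__X__
21) X__X_
X_X_X
__X__
XXXX_
XX_X_
__X__
22) X__X_
XXX_X
XX___
X_XX_
XX_X_
__X__
23) _X_X_
_XX_X
XX___
X_XX_
XX_X_
__X__
24) _X_X_
_X__X
X_XX_
X__X_
XX_X_
__X__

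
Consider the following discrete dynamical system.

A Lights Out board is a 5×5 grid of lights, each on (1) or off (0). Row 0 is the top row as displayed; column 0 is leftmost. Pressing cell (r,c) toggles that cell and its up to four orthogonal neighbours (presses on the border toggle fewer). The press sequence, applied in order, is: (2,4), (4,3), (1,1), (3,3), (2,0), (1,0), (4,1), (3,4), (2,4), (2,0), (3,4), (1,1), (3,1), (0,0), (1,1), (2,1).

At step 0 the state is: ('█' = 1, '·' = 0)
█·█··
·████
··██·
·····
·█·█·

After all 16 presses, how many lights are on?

13

0) █·█··
·████
··██·
·····
·█·█·
1) █·█··
·███·
··█·█
····█
·█·█·
2) █·█··
·███·
··█·█
···██
·██·█
3) ███··
█··█·
·██·█
···██
·██·█
4) ███··
█··█·
·████
··█··
·████
5) ███··
···█·
█·███
█·█··
·████
6) ·██··
██·█·
··███
█·█··
·████
7) ·██··
██·█·
··███
███··
█··██
8) ·██··
██·█·
··██·
█████
█··█·
9) ·██··
██·██
··█·█
████·
█··█·
10) ·██··
·█·██
███·█
·███·
█··█·
11) ·██··
·█·██
███··
·██·█
█··██
12) ··█··
█·███
█·█··
·██·█
█··██
13) ··█··
█·███
███··
█···█
██·██
14) ███··
··███
███··
█···█
██·██
15) █·█··
██·██
█·█··
█···█
██·██
16) █·█··
█··██
·█···
██··█
██·██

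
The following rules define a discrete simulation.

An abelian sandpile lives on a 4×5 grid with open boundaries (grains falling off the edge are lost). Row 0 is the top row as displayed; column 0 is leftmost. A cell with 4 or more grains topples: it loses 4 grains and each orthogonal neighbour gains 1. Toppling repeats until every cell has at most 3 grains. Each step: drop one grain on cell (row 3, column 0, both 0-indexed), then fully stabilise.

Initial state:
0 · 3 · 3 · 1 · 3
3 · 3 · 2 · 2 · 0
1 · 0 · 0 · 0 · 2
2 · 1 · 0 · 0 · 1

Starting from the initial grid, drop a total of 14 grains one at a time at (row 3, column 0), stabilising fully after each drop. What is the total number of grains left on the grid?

gen 0: 0 · 3 · 3 · 1 · 3
3 · 3 · 2 · 2 · 0
1 · 0 · 0 · 0 · 2
2 · 1 · 0 · 0 · 1
gen 1: 0 · 3 · 3 · 1 · 3
3 · 3 · 2 · 2 · 0
1 · 0 · 0 · 0 · 2
3 · 1 · 0 · 0 · 1
gen 2: 0 · 3 · 3 · 1 · 3
3 · 3 · 2 · 2 · 0
2 · 0 · 0 · 0 · 2
0 · 2 · 0 · 0 · 1
gen 3: 0 · 3 · 3 · 1 · 3
3 · 3 · 2 · 2 · 0
2 · 0 · 0 · 0 · 2
1 · 2 · 0 · 0 · 1
gen 4: 0 · 3 · 3 · 1 · 3
3 · 3 · 2 · 2 · 0
2 · 0 · 0 · 0 · 2
2 · 2 · 0 · 0 · 1
gen 5: 0 · 3 · 3 · 1 · 3
3 · 3 · 2 · 2 · 0
2 · 0 · 0 · 0 · 2
3 · 2 · 0 · 0 · 1
gen 6: 0 · 3 · 3 · 1 · 3
3 · 3 · 2 · 2 · 0
3 · 0 · 0 · 0 · 2
0 · 3 · 0 · 0 · 1
gen 7: 0 · 3 · 3 · 1 · 3
3 · 3 · 2 · 2 · 0
3 · 0 · 0 · 0 · 2
1 · 3 · 0 · 0 · 1
gen 8: 0 · 3 · 3 · 1 · 3
3 · 3 · 2 · 2 · 0
3 · 0 · 0 · 0 · 2
2 · 3 · 0 · 0 · 1
gen 9: 0 · 3 · 3 · 1 · 3
3 · 3 · 2 · 2 · 0
3 · 0 · 0 · 0 · 2
3 · 3 · 0 · 0 · 1
gen 10: 2 · 1 · 1 · 2 · 3
1 · 2 · 0 · 3 · 0
1 · 3 · 1 · 0 · 2
2 · 0 · 1 · 0 · 1
gen 11: 2 · 1 · 1 · 2 · 3
1 · 2 · 0 · 3 · 0
1 · 3 · 1 · 0 · 2
3 · 0 · 1 · 0 · 1
gen 12: 2 · 1 · 1 · 2 · 3
1 · 2 · 0 · 3 · 0
2 · 3 · 1 · 0 · 2
0 · 1 · 1 · 0 · 1
gen 13: 2 · 1 · 1 · 2 · 3
1 · 2 · 0 · 3 · 0
2 · 3 · 1 · 0 · 2
1 · 1 · 1 · 0 · 1
gen 14: 2 · 1 · 1 · 2 · 3
1 · 2 · 0 · 3 · 0
2 · 3 · 1 · 0 · 2
2 · 1 · 1 · 0 · 1

28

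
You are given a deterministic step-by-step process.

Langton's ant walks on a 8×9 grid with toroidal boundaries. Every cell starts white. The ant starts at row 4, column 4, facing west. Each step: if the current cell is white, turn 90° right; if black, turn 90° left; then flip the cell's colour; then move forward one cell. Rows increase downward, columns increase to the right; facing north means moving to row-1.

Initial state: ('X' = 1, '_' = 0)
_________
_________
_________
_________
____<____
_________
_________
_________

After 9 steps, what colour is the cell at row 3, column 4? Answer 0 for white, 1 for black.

1

gen 0: _________
_________
_________
_________
____<____
_________
_________
_________
gen 1: _________
_________
_________
____^____
____X____
_________
_________
_________
gen 2: _________
_________
_________
____X>___
____X____
_________
_________
_________
gen 3: _________
_________
_________
____XX___
____Xv___
_________
_________
_________
gen 4: _________
_________
_________
____XX___
____<X___
_________
_________
_________
gen 5: _________
_________
_________
____XX___
_____X___
____v____
_________
_________
gen 6: _________
_________
_________
____XX___
_____X___
___<X____
_________
_________
gen 7: _________
_________
_________
____XX___
___^_X___
___XX____
_________
_________
gen 8: _________
_________
_________
____XX___
___X>X___
___XX____
_________
_________
gen 9: _________
_________
_________
____XX___
___XXX___
___Xv____
_________
_________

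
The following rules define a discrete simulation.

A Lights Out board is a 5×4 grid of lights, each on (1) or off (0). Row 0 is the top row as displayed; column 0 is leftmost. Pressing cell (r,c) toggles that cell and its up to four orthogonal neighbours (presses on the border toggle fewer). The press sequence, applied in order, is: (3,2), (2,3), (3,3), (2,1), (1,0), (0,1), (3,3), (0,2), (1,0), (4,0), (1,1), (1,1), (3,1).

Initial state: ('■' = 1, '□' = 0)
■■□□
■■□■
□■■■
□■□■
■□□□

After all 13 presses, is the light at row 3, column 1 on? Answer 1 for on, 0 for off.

k=0  ■■□□
■■□■
□■■■
□■□■
■□□□
k=1  ■■□□
■■□■
□■□■
□□■□
■□■□
k=2  ■■□□
■■□□
□■■□
□□■■
■□■□
k=3  ■■□□
■■□□
□■■■
□□□□
■□■■
k=4  ■■□□
■□□□
■□□■
□■□□
■□■■
k=5  □■□□
□■□□
□□□■
□■□□
■□■■
k=6  ■□■□
□□□□
□□□■
□■□□
■□■■
k=7  ■□■□
□□□□
□□□□
□■■■
■□■□
k=8  ■■□■
□□■□
□□□□
□■■■
■□■□
k=9  □■□■
■■■□
■□□□
□■■■
■□■□
k=10  □■□■
■■■□
■□□□
■■■■
□■■□
k=11  □□□■
□□□□
■■□□
■■■■
□■■□
k=12  □■□■
■■■□
■□□□
■■■■
□■■□
k=13  □■□■
■■■□
■■□□
□□□■
□□■□

0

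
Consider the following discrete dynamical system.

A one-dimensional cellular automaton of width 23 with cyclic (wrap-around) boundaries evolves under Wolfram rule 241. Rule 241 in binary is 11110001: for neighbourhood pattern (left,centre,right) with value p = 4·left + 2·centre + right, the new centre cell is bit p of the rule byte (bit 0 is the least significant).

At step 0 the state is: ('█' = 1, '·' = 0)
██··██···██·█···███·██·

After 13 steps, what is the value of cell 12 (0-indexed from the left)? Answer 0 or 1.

gen 0: ██··██···██·█···███·██·
gen 1: ·██··███··██·██··███·██
gen 2: █·██··███··██·██··███·█
gen 3: ██·██··███··██·██··███·
gen 4: ·██·██··███··██·██··███
gen 5: █·██·██··███··██·██··██
gen 6: ██·██·██··███··██·██··█
gen 7: ███·██·██··███··██·██··
gen 8: ·███·██·██··███··██·██·
gen 9: ··███·██·██··███··██·██
gen 10: █··███·██·██··███··██·█
gen 11: ██··███·██·██··███··██·
gen 12: ·██··███·██·██··███··██
gen 13: █·██··███·██·██··███··█

0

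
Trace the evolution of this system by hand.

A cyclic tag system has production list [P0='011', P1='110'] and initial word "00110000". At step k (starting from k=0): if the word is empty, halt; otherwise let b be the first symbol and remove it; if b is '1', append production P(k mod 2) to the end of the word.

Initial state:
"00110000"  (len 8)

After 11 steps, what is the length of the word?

[0] "00110000"  (len 8)
[1] "0110000"  (len 7)
[2] "110000"  (len 6)
[3] "10000011"  (len 8)
[4] "0000011110"  (len 10)
[5] "000011110"  (len 9)
[6] "00011110"  (len 8)
[7] "0011110"  (len 7)
[8] "011110"  (len 6)
[9] "11110"  (len 5)
[10] "1110110"  (len 7)
[11] "110110011"  (len 9)

9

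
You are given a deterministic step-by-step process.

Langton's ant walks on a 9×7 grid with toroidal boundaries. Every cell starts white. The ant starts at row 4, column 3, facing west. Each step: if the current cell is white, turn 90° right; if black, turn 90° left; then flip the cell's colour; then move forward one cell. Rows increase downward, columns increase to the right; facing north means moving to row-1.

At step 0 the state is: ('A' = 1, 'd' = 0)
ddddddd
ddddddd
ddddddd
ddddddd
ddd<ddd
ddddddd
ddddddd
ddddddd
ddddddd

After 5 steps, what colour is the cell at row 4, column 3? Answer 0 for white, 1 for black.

0

t=0: ddddddd
ddddddd
ddddddd
ddddddd
ddd<ddd
ddddddd
ddddddd
ddddddd
ddddddd
t=1: ddddddd
ddddddd
ddddddd
ddd^ddd
dddAddd
ddddddd
ddddddd
ddddddd
ddddddd
t=2: ddddddd
ddddddd
ddddddd
dddA>dd
dddAddd
ddddddd
ddddddd
ddddddd
ddddddd
t=3: ddddddd
ddddddd
ddddddd
dddAAdd
dddAvdd
ddddddd
ddddddd
ddddddd
ddddddd
t=4: ddddddd
ddddddd
ddddddd
dddAAdd
ddd<Add
ddddddd
ddddddd
ddddddd
ddddddd
t=5: ddddddd
ddddddd
ddddddd
dddAAdd
ddddAdd
dddvddd
ddddddd
ddddddd
ddddddd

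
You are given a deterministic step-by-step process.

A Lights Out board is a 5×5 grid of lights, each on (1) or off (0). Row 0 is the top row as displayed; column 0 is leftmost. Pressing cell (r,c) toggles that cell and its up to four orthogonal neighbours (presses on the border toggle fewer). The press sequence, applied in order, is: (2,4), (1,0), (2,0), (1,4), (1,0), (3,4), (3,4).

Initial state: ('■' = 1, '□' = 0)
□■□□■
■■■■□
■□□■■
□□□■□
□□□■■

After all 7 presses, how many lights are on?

gen 0: □■□□■
■■■■□
■□□■■
□□□■□
□□□■■
gen 1: □■□□■
■■■■■
■□□□□
□□□■■
□□□■■
gen 2: ■■□□■
□□■■■
□□□□□
□□□■■
□□□■■
gen 3: ■■□□■
■□■■■
■■□□□
■□□■■
□□□■■
gen 4: ■■□□□
■□■□□
■■□□■
■□□■■
□□□■■
gen 5: □■□□□
□■■□□
□■□□■
■□□■■
□□□■■
gen 6: □■□□□
□■■□□
□■□□□
■□□□□
□□□■□
gen 7: □■□□□
□■■□□
□■□□■
■□□■■
□□□■■

10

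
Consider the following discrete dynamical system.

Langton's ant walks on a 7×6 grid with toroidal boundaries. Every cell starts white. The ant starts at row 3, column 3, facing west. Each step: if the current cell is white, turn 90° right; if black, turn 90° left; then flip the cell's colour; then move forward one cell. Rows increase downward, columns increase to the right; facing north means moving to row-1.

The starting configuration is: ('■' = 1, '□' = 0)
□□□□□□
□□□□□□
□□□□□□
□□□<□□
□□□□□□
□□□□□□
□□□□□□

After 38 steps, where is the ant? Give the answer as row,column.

4,0

step 0: □□□□□□
□□□□□□
□□□□□□
□□□<□□
□□□□□□
□□□□□□
□□□□□□
step 1: □□□□□□
□□□□□□
□□□^□□
□□□■□□
□□□□□□
□□□□□□
□□□□□□
step 2: □□□□□□
□□□□□□
□□□■>□
□□□■□□
□□□□□□
□□□□□□
□□□□□□
step 3: □□□□□□
□□□□□□
□□□■■□
□□□■v□
□□□□□□
□□□□□□
□□□□□□
step 4: □□□□□□
□□□□□□
□□□■■□
□□□<■□
□□□□□□
□□□□□□
□□□□□□
step 5: □□□□□□
□□□□□□
□□□■■□
□□□□■□
□□□v□□
□□□□□□
□□□□□□
step 6: □□□□□□
□□□□□□
□□□■■□
□□□□■□
□□<■□□
□□□□□□
□□□□□□
step 7: □□□□□□
□□□□□□
□□□■■□
□□^□■□
□□■■□□
□□□□□□
□□□□□□
step 8: □□□□□□
□□□□□□
□□□■■□
□□■>■□
□□■■□□
□□□□□□
□□□□□□
step 9: □□□□□□
□□□□□□
□□□■■□
□□■■■□
□□■v□□
□□□□□□
□□□□□□
step 10: □□□□□□
□□□□□□
□□□■■□
□□■■■□
□□■□>□
□□□□□□
□□□□□□
step 11: □□□□□□
□□□□□□
□□□■■□
□□■■■□
□□■□■□
□□□□v□
□□□□□□
step 12: □□□□□□
□□□□□□
□□□■■□
□□■■■□
□□■□■□
□□□<■□
□□□□□□
step 13: □□□□□□
□□□□□□
□□□■■□
□□■■■□
□□■^■□
□□□■■□
□□□□□□
step 14: □□□□□□
□□□□□□
□□□■■□
□□■■■□
□□■■>□
□□□■■□
□□□□□□
step 15: □□□□□□
□□□□□□
□□□■■□
□□■■^□
□□■■□□
□□□■■□
□□□□□□
step 16: □□□□□□
□□□□□□
□□□■■□
□□■<□□
□□■■□□
□□□■■□
□□□□□□
step 17: □□□□□□
□□□□□□
□□□■■□
□□■□□□
□□■v□□
□□□■■□
□□□□□□
step 18: □□□□□□
□□□□□□
□□□■■□
□□■□□□
□□■□>□
□□□■■□
□□□□□□
step 19: □□□□□□
□□□□□□
□□□■■□
□□■□□□
□□■□■□
□□□■v□
□□□□□□
step 20: □□□□□□
□□□□□□
□□□■■□
□□■□□□
□□■□■□
□□□■□>
□□□□□□
step 21: □□□□□□
□□□□□□
□□□■■□
□□■□□□
□□■□■□
□□□■□■
□□□□□v
step 22: □□□□□□
□□□□□□
□□□■■□
□□■□□□
□□■□■□
□□□■□■
□□□□<■
step 23: □□□□□□
□□□□□□
□□□■■□
□□■□□□
□□■□■□
□□□■^■
□□□□■■
step 24: □□□□□□
□□□□□□
□□□■■□
□□■□□□
□□■□■□
□□□■■>
□□□□■■
step 25: □□□□□□
□□□□□□
□□□■■□
□□■□□□
□□■□■^
□□□■■□
□□□□■■
step 26: □□□□□□
□□□□□□
□□□■■□
□□■□□□
>□■□■■
□□□■■□
□□□□■■
step 27: □□□□□□
□□□□□□
□□□■■□
□□■□□□
■□■□■■
v□□■■□
□□□□■■
step 28: □□□□□□
□□□□□□
□□□■■□
□□■□□□
■□■□■■
■□□■■<
□□□□■■
step 29: □□□□□□
□□□□□□
□□□■■□
□□■□□□
■□■□■^
■□□■■■
□□□□■■
step 30: □□□□□□
□□□□□□
□□□■■□
□□■□□□
■□■□<□
■□□■■■
□□□□■■
step 31: □□□□□□
□□□□□□
□□□■■□
□□■□□□
■□■□□□
■□□■v■
□□□□■■
step 32: □□□□□□
□□□□□□
□□□■■□
□□■□□□
■□■□□□
■□□■□>
□□□□■■
step 33: □□□□□□
□□□□□□
□□□■■□
□□■□□□
■□■□□^
■□□■□□
□□□□■■
step 34: □□□□□□
□□□□□□
□□□■■□
□□■□□□
>□■□□■
■□□■□□
□□□□■■
step 35: □□□□□□
□□□□□□
□□□■■□
^□■□□□
□□■□□■
■□□■□□
□□□□■■
step 36: □□□□□□
□□□□□□
□□□■■□
■>■□□□
□□■□□■
■□□■□□
□□□□■■
step 37: □□□□□□
□□□□□□
□□□■■□
■■■□□□
□v■□□■
■□□■□□
□□□□■■
step 38: □□□□□□
□□□□□□
□□□■■□
■■■□□□
<■■□□■
■□□■□□
□□□□■■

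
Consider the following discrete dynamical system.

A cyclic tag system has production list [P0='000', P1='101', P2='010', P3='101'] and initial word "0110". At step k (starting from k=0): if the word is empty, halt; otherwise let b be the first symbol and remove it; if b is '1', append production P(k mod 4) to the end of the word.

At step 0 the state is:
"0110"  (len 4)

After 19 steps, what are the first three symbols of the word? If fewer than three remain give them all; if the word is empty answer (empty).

010

0) "0110"  (len 4)
1) "110"  (len 3)
2) "10101"  (len 5)
3) "0101010"  (len 7)
4) "101010"  (len 6)
5) "01010000"  (len 8)
6) "1010000"  (len 7)
7) "010000010"  (len 9)
8) "10000010"  (len 8)
9) "0000010000"  (len 10)
10) "000010000"  (len 9)
11) "00010000"  (len 8)
12) "0010000"  (len 7)
13) "010000"  (len 6)
14) "10000"  (len 5)
15) "0000010"  (len 7)
16) "000010"  (len 6)
17) "00010"  (len 5)
18) "0010"  (len 4)
19) "010"  (len 3)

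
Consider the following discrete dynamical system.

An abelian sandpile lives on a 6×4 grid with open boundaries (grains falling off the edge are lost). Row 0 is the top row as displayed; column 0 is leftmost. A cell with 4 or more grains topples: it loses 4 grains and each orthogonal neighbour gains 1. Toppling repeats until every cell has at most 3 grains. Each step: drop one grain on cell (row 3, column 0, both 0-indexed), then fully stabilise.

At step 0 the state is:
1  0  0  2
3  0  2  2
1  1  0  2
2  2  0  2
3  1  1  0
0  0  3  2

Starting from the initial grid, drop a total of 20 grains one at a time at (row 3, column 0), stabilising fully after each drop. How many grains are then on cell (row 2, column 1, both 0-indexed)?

step 0: 1  0  0  2
3  0  2  2
1  1  0  2
2  2  0  2
3  1  1  0
0  0  3  2
step 1: 1  0  0  2
3  0  2  2
1  1  0  2
3  2  0  2
3  1  1  0
0  0  3  2
step 2: 1  0  0  2
3  0  2  2
2  1  0  2
1  3  0  2
0  2  1  0
1  0  3  2
step 3: 1  0  0  2
3  0  2  2
2  1  0  2
2  3  0  2
0  2  1  0
1  0  3  2
step 4: 1  0  0  2
3  0  2  2
2  1  0  2
3  3  0  2
0  2  1  0
1  0  3  2
step 5: 1  0  0  2
3  0  2  2
3  2  0  2
1  0  1  2
1  3  1  0
1  0  3  2
step 6: 1  0  0  2
3  0  2  2
3  2  0  2
2  0  1  2
1  3  1  0
1  0  3  2
step 7: 1  0  0  2
3  0  2  2
3  2  0  2
3  0  1  2
1  3  1  0
1  0  3  2
step 8: 2  0  0  2
0  1  2  2
1  3  0  2
1  1  1  2
2  3  1  0
1  0  3  2
step 9: 2  0  0  2
0  1  2  2
1  3  0  2
2  1  1  2
2  3  1  0
1  0  3  2
step 10: 2  0  0  2
0  1  2  2
1  3  0  2
3  1  1  2
2  3  1  0
1  0  3  2
step 11: 2  0  0  2
0  1  2  2
2  3  0  2
0  2  1  2
3  3  1  0
1  0  3  2
step 12: 2  0  0  2
0  1  2  2
2  3  0  2
1  2  1  2
3  3  1  0
1  0  3  2
step 13: 2  0  0  2
0  1  2  2
2  3  0  2
2  2  1  2
3  3  1  0
1  0  3  2
step 14: 2  0  0  2
0  1  2  2
2  3  0  2
3  2  1  2
3  3  1  0
1  0  3  2
step 15: 2  0  0  2
1  2  2  2
0  1  1  2
3  1  2  2
1  1  2  0
2  1  3  2
step 16: 2  0  0  2
1  2  2  2
1  1  1  2
0  2  2  2
2  1  2  0
2  1  3  2
step 17: 2  0  0  2
1  2  2  2
1  1  1  2
1  2  2  2
2  1  2  0
2  1  3  2
step 18: 2  0  0  2
1  2  2  2
1  1  1  2
2  2  2  2
2  1  2  0
2  1  3  2
step 19: 2  0  0  2
1  2  2  2
1  1  1  2
3  2  2  2
2  1  2  0
2  1  3  2
step 20: 2  0  0  2
1  2  2  2
2  1  1  2
0  3  2  2
3  1  2  0
2  1  3  2

1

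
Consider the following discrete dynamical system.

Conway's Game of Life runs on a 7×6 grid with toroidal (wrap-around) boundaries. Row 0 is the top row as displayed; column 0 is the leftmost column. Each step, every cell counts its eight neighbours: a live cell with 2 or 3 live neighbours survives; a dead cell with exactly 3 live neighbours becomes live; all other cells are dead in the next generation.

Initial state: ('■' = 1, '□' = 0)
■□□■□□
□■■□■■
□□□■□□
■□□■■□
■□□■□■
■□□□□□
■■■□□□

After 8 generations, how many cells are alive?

9

step 0: ■□□■□□
□■■□■■
□□□■□□
■□□■■□
■□□■□■
■□□□□□
■■■□□□
step 1: □□□■■□
■■■□■■
■■□□□□
■□■■□□
■■□■□□
□□■□□□
■□■□□■
step 2: □□□□□□
□□■□■□
□□□□■□
□□□■□■
■□□■□□
□□■■□■
□■■□■■
step 3: □■■□■■
□□□■□□
□□□□■■
□□□■□■
■□□■□■
□□□□□■
■■■□■■
step 4: □□□□□□
■□■■□□
□□□■□■
□□□■□□
■□□□□■
□□■■□□
□□■□□□
step 5: □■■■□□
□□■■■□
□□□■□□
■□□□□■
□□■■■□
□■■■□□
□□■■□□
step 6: □■□□□□
□■□□■□
□□■■□■
□□■□□■
■□□□■■
□■□□□□
□□□□■□
step 7: □□□□□□
■■□■■□
■■■■□■
□■■□□□
■■□□■■
■□□□■□
□□□□□□
step 8: □□□□□□
□□□■■□
□□□□□■
□□□□□□
□□■■■□
■■□□■□
□□□□□□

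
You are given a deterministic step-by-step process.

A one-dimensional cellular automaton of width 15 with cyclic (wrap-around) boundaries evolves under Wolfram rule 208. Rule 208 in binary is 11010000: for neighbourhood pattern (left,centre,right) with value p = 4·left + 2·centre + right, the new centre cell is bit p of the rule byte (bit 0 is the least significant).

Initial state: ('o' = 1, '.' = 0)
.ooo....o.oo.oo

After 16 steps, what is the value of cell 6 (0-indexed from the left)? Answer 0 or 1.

gen 0: .ooo....o.oo.oo
gen 1: ..ooo......o..o
gen 2: o..ooo......o..
gen 3: .o..ooo......o.
gen 4: ..o..ooo......o
gen 5: o..o..ooo......
gen 6: .o..o..ooo.....
gen 7: ..o..o..ooo....
gen 8: ...o..o..ooo...
gen 9: ....o..o..ooo..
gen 10: .....o..o..ooo.
gen 11: ......o..o..ooo
gen 12: o......o..o..oo
gen 13: oo......o..o..o
gen 14: ooo......o..o..
gen 15: .ooo......o..o.
gen 16: ..ooo......o..o

0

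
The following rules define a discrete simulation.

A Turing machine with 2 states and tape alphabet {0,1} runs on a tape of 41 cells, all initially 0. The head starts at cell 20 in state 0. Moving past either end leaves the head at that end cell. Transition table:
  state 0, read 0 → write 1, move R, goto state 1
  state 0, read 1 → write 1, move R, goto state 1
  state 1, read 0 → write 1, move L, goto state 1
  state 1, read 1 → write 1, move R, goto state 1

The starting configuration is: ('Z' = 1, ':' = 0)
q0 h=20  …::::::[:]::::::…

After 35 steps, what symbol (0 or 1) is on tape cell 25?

k=0  q0 h=20  …::::::[:]::::::…
k=1  q1 h=21  …:::::Z[:]::::::…
k=2  q1 h=20  …::::::[Z]Z:::::…
k=3  q1 h=21  …:::::Z[Z]::::::…
k=4  q1 h=22  …::::ZZ[:]::::::…
k=5  q1 h=21  …:::::Z[Z]Z:::::…
k=6  q1 h=22  …::::ZZ[Z]::::::…
k=7  q1 h=23  …:::ZZZ[:]::::::…
k=8  q1 h=22  …::::ZZ[Z]Z:::::…
k=9  q1 h=23  …:::ZZZ[Z]::::::…
k=10  q1 h=24  …::ZZZZ[:]::::::…
k=11  q1 h=23  …:::ZZZ[Z]Z:::::…
k=12  q1 h=24  …::ZZZZ[Z]::::::…
k=13  q1 h=25  …:ZZZZZ[:]::::::…
k=14  q1 h=24  …::ZZZZ[Z]Z:::::…
k=15  q1 h=25  …:ZZZZZ[Z]::::::…
k=16  q1 h=26  …ZZZZZZ[:]::::::…
k=17  q1 h=25  …:ZZZZZ[Z]Z:::::…
k=18  q1 h=26  …ZZZZZZ[Z]::::::…
k=19  q1 h=27  …ZZZZZZ[:]::::::…
k=20  q1 h=26  …ZZZZZZ[Z]Z:::::…
k=21  q1 h=27  …ZZZZZZ[Z]::::::…
k=22  q1 h=28  …ZZZZZZ[:]::::::…
k=23  q1 h=27  …ZZZZZZ[Z]Z:::::…
k=24  q1 h=28  …ZZZZZZ[Z]::::::…
k=25  q1 h=29  …ZZZZZZ[:]::::::…
k=26  q1 h=28  …ZZZZZZ[Z]Z:::::…
k=27  q1 h=29  …ZZZZZZ[Z]::::::…
k=28  q1 h=30  …ZZZZZZ[:]::::::…
k=29  q1 h=29  …ZZZZZZ[Z]Z:::::…
k=30  q1 h=30  …ZZZZZZ[Z]::::::…
k=31  q1 h=31  …ZZZZZZ[:]::::::…
k=32  q1 h=30  …ZZZZZZ[Z]Z:::::…
k=33  q1 h=31  …ZZZZZZ[Z]::::::…
k=34  q1 h=32  …ZZZZZZ[:]::::::…
k=35  q1 h=31  …ZZZZZZ[Z]Z:::::…

1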